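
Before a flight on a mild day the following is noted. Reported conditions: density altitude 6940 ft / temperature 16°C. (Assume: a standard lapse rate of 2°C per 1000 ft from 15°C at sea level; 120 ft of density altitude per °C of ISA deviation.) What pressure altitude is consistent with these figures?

5500 ft

DA = PA + 120 × (OAT − (15 − 2·PA/1000)) = PA + 120·OAT − 1800 + 0.24·PA = 1.24·PA + 120·OAT − 1800.
So 1.24·PA = 6940 − 120 × 16 + 1800 = 6820.
PA = 6820 / 1.24 = 5500 ft.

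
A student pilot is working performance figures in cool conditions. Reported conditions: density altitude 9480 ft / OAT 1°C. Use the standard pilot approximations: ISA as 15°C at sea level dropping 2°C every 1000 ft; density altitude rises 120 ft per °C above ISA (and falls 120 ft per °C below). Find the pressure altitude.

DA = PA + 120 × (OAT − (15 − 2·PA/1000)) = PA + 120·OAT − 1800 + 0.24·PA = 1.24·PA + 120·OAT − 1800.
So 1.24·PA = 9480 − 120 × 1 + 1800 = 11160.
PA = 11160 / 1.24 = 9000 ft.

9000 ft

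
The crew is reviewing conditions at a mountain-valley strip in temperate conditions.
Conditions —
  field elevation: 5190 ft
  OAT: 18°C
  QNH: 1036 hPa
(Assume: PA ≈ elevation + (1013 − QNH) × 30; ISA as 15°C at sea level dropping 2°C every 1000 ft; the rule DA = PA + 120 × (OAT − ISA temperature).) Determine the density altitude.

5940 ft

Pressure altitude = 5190 + (1013 − 1036) × 30 = 5190 + (-690) = 4500 ft.
ISA temperature at 4500 ft = 15 − 2 × (4500/1000) = 6°C.
ISA deviation = 18 − 6 = +12°C.
Density altitude = 4500 + 120 × (12) = 5940 ft.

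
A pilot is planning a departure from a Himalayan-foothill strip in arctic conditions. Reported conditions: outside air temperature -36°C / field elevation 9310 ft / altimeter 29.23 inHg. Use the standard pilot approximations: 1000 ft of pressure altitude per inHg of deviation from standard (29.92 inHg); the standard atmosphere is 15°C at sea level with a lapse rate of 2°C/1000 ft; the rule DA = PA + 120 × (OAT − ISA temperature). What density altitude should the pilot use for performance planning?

6280 ft

Pressure altitude = 9310 + (29.92 − 29.23) × 1000 = 9310 + (+690) = 10000 ft.
ISA temperature at 10000 ft = 15 − 2 × (10000/1000) = -5°C.
ISA deviation = -36 − (-5) = -31°C.
Density altitude = 10000 + 120 × (-31) = 6280 ft.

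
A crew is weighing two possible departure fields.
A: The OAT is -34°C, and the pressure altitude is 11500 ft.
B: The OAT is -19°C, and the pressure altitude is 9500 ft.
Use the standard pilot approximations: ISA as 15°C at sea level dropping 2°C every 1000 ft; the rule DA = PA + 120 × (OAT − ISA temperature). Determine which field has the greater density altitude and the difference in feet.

A: ISA temp = -8°C, deviation -26°C, DA = 11500 + 120 × (-26) = 8380 ft.
B: ISA temp = -4°C, deviation -15°C, DA = 9500 + 120 × (-15) = 7700 ft.
A is higher by 8380 − 7700 = 680 ft.

A by 680 ft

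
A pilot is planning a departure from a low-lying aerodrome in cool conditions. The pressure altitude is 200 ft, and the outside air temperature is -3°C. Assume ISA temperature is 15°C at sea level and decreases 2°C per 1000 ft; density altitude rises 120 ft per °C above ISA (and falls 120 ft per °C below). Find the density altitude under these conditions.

-1912 ft

ISA temperature at 200 ft = 15 − 2 × (200/1000) = 14.6°C.
ISA deviation = -3 − 14.6 = -17.6°C.
Density altitude = 200 + 120 × (-17.6) = 200 + (-2112) = -1912 ft.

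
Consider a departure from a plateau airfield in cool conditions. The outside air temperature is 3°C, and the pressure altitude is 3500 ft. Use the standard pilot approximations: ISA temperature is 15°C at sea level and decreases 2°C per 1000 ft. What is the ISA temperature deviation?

ISA temperature at 3500 ft = 15 − 2 × (3500/1000) = 8°C.
Deviation = OAT − ISA = 3 − 8 = -5°C.

ISA-5°C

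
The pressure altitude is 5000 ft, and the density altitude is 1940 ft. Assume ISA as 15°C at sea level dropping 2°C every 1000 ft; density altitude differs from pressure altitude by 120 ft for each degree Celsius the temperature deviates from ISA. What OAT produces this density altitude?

Density altitude − pressure altitude = 1940 − 5000 = -3060 ft.
At 120 ft/°C that is an ISA deviation of -3060/120 = -25.5°C.
ISA temperature at 5000 ft = 15 − 2 × (5000/1000) = 5°C.
OAT = ISA + deviation = 5 + (-25.5) = -20.5°C.

-20.5°C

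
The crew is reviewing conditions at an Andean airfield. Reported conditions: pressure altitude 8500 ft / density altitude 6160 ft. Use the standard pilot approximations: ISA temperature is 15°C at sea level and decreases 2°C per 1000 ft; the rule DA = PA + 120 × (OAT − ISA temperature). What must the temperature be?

Density altitude − pressure altitude = 6160 − 8500 = -2340 ft.
At 120 ft/°C that is an ISA deviation of -2340/120 = -19.5°C.
ISA temperature at 8500 ft = 15 − 2 × (8500/1000) = -2°C.
OAT = ISA + deviation = -2 + (-19.5) = -21.5°C.

-21.5°C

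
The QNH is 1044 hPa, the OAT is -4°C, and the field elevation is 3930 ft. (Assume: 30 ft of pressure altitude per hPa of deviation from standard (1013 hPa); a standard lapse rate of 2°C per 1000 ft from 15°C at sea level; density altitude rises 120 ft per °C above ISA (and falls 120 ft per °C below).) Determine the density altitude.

1440 ft

Pressure altitude = 3930 + (1013 − 1044) × 30 = 3930 + (-930) = 3000 ft.
ISA temperature at 3000 ft = 15 − 2 × (3000/1000) = 9°C.
ISA deviation = -4 − 9 = -13°C.
Density altitude = 3000 + 120 × (-13) = 1440 ft.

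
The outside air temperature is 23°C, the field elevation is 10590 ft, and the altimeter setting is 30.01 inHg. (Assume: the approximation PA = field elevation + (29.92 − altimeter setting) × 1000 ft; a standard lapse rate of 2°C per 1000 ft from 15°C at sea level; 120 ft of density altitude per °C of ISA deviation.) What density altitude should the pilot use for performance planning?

13980 ft

Pressure altitude = 10590 + (29.92 − 30.01) × 1000 = 10590 + (-90) = 10500 ft.
ISA temperature at 10500 ft = 15 − 2 × (10500/1000) = -6°C.
ISA deviation = 23 − (-6) = +29°C.
Density altitude = 10500 + 120 × (29) = 13980 ft.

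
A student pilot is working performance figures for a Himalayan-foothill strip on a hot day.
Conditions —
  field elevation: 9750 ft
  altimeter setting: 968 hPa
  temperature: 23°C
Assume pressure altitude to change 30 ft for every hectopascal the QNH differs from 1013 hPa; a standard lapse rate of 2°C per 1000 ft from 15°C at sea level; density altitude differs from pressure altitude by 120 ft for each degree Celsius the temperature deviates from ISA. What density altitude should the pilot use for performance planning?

Pressure altitude = 9750 + (1013 − 968) × 30 = 9750 + (+1350) = 11100 ft.
ISA temperature at 11100 ft = 15 − 2 × (11100/1000) = -7.2°C.
ISA deviation = 23 − (-7.2) = +30.2°C.
Density altitude = 11100 + 120 × (30.2) = 14724 ft.

14724 ft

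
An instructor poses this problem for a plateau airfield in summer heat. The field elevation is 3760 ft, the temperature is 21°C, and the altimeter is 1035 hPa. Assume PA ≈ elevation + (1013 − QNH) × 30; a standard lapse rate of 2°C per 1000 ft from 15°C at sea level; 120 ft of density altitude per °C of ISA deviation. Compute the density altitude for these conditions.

Pressure altitude = 3760 + (1013 − 1035) × 30 = 3760 + (-660) = 3100 ft.
ISA temperature at 3100 ft = 15 − 2 × (3100/1000) = 8.8°C.
ISA deviation = 21 − 8.8 = +12.2°C.
Density altitude = 3100 + 120 × (12.2) = 4564 ft.

4564 ft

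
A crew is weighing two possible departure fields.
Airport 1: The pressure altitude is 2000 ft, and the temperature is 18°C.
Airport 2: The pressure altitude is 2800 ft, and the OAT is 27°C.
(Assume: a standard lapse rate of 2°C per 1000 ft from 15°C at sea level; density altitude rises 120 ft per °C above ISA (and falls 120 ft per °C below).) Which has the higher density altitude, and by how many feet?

Airport 2 by 2072 ft

Airport 1: ISA temp = 11°C, deviation +7°C, DA = 2000 + 120 × 7 = 2840 ft.
Airport 2: ISA temp = 9.4°C, deviation +17.6°C, DA = 2800 + 120 × 17.6 = 4912 ft.
Airport 2 is higher by 4912 − 2840 = 2072 ft.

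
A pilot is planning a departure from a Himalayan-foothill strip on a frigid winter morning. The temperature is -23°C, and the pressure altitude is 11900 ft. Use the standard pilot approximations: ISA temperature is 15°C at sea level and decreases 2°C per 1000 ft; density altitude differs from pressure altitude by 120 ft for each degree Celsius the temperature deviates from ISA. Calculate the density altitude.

ISA temperature at 11900 ft = 15 − 2 × (11900/1000) = -8.8°C.
ISA deviation = -23 − (-8.8) = -14.2°C.
Density altitude = 11900 + 120 × (-14.2) = 11900 + (-1704) = 10196 ft.

10196 ft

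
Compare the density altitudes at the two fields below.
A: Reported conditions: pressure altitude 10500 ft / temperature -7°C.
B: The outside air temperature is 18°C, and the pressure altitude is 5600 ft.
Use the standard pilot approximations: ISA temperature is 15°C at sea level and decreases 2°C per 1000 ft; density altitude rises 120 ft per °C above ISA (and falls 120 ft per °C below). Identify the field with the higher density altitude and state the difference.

A by 3076 ft

A: ISA temp = -6°C, deviation -1°C, DA = 10500 + 120 × (-1) = 10380 ft.
B: ISA temp = 3.8°C, deviation +14.2°C, DA = 5600 + 120 × 14.2 = 7304 ft.
A is higher by 10380 − 7304 = 3076 ft.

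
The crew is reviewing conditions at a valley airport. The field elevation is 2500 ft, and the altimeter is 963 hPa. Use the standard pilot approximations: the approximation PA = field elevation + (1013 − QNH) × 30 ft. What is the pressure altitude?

Pressure correction = (1013 − 963) × 30 = +1500 ft.
Pressure altitude = 2500 + (+1500) = 4000 ft.

4000 ft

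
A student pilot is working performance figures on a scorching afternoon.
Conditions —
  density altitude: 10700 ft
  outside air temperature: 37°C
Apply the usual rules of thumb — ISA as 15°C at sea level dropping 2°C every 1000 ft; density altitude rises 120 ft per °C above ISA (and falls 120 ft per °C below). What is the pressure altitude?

DA = PA + 120 × (OAT − (15 − 2·PA/1000)) = PA + 120·OAT − 1800 + 0.24·PA = 1.24·PA + 120·OAT − 1800.
So 1.24·PA = 10700 − 120 × 37 + 1800 = 8060.
PA = 8060 / 1.24 = 6500 ft.

6500 ft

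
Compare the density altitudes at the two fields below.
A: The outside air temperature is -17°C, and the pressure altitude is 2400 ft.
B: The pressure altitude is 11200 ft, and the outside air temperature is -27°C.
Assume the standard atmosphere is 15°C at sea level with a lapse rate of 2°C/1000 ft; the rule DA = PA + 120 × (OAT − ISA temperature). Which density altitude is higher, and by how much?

B by 9712 ft

A: ISA temp = 10.2°C, deviation -27.2°C, DA = 2400 + 120 × (-27.2) = -864 ft.
B: ISA temp = -7.4°C, deviation -19.6°C, DA = 11200 + 120 × (-19.6) = 8848 ft.
B is higher by 8848 − (-864) = 9712 ft.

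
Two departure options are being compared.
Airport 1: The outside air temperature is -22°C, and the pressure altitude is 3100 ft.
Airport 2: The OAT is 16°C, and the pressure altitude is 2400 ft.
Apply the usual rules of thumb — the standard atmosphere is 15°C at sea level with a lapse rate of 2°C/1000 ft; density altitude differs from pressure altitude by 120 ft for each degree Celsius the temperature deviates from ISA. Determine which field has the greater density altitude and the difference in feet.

Airport 1: ISA temp = 8.8°C, deviation -30.8°C, DA = 3100 + 120 × (-30.8) = -596 ft.
Airport 2: ISA temp = 10.2°C, deviation +5.8°C, DA = 2400 + 120 × 5.8 = 3096 ft.
Airport 2 is higher by 3096 − (-596) = 3692 ft.

Airport 2 by 3692 ft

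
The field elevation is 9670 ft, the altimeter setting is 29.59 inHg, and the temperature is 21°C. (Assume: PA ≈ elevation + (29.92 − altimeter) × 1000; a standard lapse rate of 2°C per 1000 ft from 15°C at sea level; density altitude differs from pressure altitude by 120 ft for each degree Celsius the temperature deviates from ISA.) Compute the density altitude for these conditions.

13120 ft

Pressure altitude = 9670 + (29.92 − 29.59) × 1000 = 9670 + (+330) = 10000 ft.
ISA temperature at 10000 ft = 15 − 2 × (10000/1000) = -5°C.
ISA deviation = 21 − (-5) = +26°C.
Density altitude = 10000 + 120 × (26) = 13120 ft.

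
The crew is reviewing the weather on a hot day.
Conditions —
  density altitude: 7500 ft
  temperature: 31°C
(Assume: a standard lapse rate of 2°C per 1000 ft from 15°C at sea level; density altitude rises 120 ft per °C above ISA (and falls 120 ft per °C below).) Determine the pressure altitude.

DA = PA + 120 × (OAT − (15 − 2·PA/1000)) = PA + 120·OAT − 1800 + 0.24·PA = 1.24·PA + 120·OAT − 1800.
So 1.24·PA = 7500 − 120 × 31 + 1800 = 5580.
PA = 5580 / 1.24 = 4500 ft.

4500 ft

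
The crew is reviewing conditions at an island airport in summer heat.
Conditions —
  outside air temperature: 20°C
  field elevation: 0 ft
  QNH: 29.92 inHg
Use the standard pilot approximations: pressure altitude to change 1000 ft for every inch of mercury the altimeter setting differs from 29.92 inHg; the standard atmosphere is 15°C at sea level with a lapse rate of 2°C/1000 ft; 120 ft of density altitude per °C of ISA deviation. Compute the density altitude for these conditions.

Pressure altitude = 0 + (29.92 − 29.92) × 1000 = 0 + (0) = 0 ft.
ISA temperature at 0 ft = 15 − 2 × (0/1000) = 15°C.
ISA deviation = 20 − 15 = +5°C.
Density altitude = 0 + 120 × (5) = 600 ft.

600 ft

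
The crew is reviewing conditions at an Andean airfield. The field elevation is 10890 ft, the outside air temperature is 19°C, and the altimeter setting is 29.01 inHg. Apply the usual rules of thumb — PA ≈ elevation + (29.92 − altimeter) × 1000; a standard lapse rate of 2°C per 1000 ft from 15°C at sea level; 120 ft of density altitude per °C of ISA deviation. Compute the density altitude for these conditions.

15112 ft

Pressure altitude = 10890 + (29.92 − 29.01) × 1000 = 10890 + (+910) = 11800 ft.
ISA temperature at 11800 ft = 15 − 2 × (11800/1000) = -8.6°C.
ISA deviation = 19 − (-8.6) = +27.6°C.
Density altitude = 11800 + 120 × (27.6) = 15112 ft.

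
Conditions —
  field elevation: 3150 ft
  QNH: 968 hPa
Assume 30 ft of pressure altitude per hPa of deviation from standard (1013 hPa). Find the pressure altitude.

4500 ft

Pressure correction = (1013 − 968) × 30 = +1350 ft.
Pressure altitude = 3150 + (+1350) = 4500 ft.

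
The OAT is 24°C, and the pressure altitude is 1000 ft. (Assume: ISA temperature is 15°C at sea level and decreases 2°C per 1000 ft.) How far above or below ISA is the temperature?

ISA+11°C

ISA temperature at 1000 ft = 15 − 2 × (1000/1000) = 13°C.
Deviation = OAT − ISA = 24 − 13 = +11°C.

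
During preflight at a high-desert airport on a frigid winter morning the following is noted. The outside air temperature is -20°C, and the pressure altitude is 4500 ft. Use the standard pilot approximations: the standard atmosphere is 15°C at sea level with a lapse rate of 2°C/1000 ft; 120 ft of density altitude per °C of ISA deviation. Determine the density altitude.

ISA temperature at 4500 ft = 15 − 2 × (4500/1000) = 6°C.
ISA deviation = -20 − 6 = -26°C.
Density altitude = 4500 + 120 × (-26) = 4500 + (-3120) = 1380 ft.

1380 ft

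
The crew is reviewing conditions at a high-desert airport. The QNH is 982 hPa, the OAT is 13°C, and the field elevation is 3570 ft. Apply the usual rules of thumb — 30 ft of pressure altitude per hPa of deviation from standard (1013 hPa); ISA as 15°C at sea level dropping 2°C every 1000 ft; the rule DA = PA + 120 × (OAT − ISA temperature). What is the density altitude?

5340 ft

Pressure altitude = 3570 + (1013 − 982) × 30 = 3570 + (+930) = 4500 ft.
ISA temperature at 4500 ft = 15 − 2 × (4500/1000) = 6°C.
ISA deviation = 13 − 6 = +7°C.
Density altitude = 4500 + 120 × (7) = 5340 ft.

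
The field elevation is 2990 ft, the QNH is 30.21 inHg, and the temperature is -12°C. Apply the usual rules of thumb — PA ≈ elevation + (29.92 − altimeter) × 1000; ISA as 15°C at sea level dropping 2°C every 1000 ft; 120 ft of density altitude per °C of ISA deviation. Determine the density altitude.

Pressure altitude = 2990 + (29.92 − 30.21) × 1000 = 2990 + (-290) = 2700 ft.
ISA temperature at 2700 ft = 15 − 2 × (2700/1000) = 9.6°C.
ISA deviation = -12 − 9.6 = -21.6°C.
Density altitude = 2700 + 120 × (-21.6) = 108 ft.

108 ft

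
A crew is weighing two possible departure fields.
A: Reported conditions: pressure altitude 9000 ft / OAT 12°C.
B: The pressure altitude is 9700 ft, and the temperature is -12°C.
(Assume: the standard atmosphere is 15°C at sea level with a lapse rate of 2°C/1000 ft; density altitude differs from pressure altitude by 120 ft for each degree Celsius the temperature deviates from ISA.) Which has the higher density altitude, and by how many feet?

A by 2012 ft

A: ISA temp = -3°C, deviation +15°C, DA = 9000 + 120 × 15 = 10800 ft.
B: ISA temp = -4.4°C, deviation -7.6°C, DA = 9700 + 120 × (-7.6) = 8788 ft.
A is higher by 10800 − 8788 = 2012 ft.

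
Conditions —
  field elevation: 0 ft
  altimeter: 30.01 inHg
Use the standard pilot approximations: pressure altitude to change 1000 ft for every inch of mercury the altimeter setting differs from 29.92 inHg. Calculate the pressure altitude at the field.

Pressure correction = (29.92 − 30.01) × 1000 = -90 ft.
Pressure altitude = 0 + (-90) = -90 ft.

-90 ft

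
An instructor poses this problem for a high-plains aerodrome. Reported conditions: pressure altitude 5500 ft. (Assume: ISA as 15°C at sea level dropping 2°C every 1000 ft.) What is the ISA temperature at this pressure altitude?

ISA temperature = 15 − 2 × (5500/1000) = 15 − 11 = 4°C.

4°C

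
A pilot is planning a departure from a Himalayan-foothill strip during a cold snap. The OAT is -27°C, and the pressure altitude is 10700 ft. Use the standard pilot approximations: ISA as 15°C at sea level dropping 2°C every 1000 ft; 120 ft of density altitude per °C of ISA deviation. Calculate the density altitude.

ISA temperature at 10700 ft = 15 − 2 × (10700/1000) = -6.4°C.
ISA deviation = -27 − (-6.4) = -20.6°C.
Density altitude = 10700 + 120 × (-20.6) = 10700 + (-2472) = 8228 ft.

8228 ft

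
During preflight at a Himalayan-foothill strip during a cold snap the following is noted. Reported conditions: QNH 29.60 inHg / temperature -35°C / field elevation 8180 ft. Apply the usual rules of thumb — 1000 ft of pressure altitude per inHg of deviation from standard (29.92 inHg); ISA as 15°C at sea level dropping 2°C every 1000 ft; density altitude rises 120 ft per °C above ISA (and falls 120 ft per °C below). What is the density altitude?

Pressure altitude = 8180 + (29.92 − 29.60) × 1000 = 8180 + (+320) = 8500 ft.
ISA temperature at 8500 ft = 15 − 2 × (8500/1000) = -2°C.
ISA deviation = -35 − (-2) = -33°C.
Density altitude = 8500 + 120 × (-33) = 4540 ft.

4540 ft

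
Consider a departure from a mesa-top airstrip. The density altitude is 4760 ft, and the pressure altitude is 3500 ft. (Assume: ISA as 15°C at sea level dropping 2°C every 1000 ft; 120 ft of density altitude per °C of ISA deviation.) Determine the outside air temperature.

18.5°C

Density altitude − pressure altitude = 4760 − 3500 = +1260 ft.
At 120 ft/°C that is an ISA deviation of 1260/120 = +10.5°C.
ISA temperature at 3500 ft = 15 − 2 × (3500/1000) = 8°C.
OAT = ISA + deviation = 8 + (+10.5) = 18.5°C.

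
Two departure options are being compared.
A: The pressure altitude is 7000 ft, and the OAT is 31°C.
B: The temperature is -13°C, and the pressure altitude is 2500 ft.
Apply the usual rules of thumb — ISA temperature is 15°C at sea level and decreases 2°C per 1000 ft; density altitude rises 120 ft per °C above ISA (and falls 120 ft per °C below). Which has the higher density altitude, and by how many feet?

A: ISA temp = 1°C, deviation +30°C, DA = 7000 + 120 × 30 = 10600 ft.
B: ISA temp = 10°C, deviation -23°C, DA = 2500 + 120 × (-23) = -260 ft.
A is higher by 10600 − (-260) = 10860 ft.

A by 10860 ft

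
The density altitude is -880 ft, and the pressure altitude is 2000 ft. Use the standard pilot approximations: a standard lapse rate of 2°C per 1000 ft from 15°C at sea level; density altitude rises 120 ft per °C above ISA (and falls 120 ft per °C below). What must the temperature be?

-13°C

Density altitude − pressure altitude = -880 − 2000 = -2880 ft.
At 120 ft/°C that is an ISA deviation of -2880/120 = -24°C.
ISA temperature at 2000 ft = 15 − 2 × (2000/1000) = 11°C.
OAT = ISA + deviation = 11 + (-24) = -13°C.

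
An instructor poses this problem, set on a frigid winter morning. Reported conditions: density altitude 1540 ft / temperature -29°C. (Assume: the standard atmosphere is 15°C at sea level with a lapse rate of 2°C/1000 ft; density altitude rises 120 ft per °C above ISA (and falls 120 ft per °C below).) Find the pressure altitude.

DA = PA + 120 × (OAT − (15 − 2·PA/1000)) = PA + 120·OAT − 1800 + 0.24·PA = 1.24·PA + 120·OAT − 1800.
So 1.24·PA = 1540 − 120 × (-29) + 1800 = 6820.
PA = 6820 / 1.24 = 5500 ft.

5500 ft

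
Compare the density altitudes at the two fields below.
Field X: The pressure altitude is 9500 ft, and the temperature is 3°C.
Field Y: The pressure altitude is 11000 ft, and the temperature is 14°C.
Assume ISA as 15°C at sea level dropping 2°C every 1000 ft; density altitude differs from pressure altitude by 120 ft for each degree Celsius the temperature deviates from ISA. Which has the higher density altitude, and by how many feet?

Field Y by 3180 ft

Field X: ISA temp = -4°C, deviation +7°C, DA = 9500 + 120 × 7 = 10340 ft.
Field Y: ISA temp = -7°C, deviation +21°C, DA = 11000 + 120 × 21 = 13520 ft.
Field Y is higher by 13520 − 10340 = 3180 ft.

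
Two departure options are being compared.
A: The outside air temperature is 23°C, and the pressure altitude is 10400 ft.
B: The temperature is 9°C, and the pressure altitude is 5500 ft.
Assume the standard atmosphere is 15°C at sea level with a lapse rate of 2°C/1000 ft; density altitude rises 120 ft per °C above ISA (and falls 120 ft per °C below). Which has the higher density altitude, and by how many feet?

A by 7756 ft

A: ISA temp = -5.8°C, deviation +28.8°C, DA = 10400 + 120 × 28.8 = 13856 ft.
B: ISA temp = 4°C, deviation +5°C, DA = 5500 + 120 × 5 = 6100 ft.
A is higher by 13856 − 6100 = 7756 ft.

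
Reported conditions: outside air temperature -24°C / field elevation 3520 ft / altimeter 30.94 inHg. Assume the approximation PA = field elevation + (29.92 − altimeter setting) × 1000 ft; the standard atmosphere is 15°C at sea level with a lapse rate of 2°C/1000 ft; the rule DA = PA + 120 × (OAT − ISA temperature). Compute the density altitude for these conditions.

Pressure altitude = 3520 + (29.92 − 30.94) × 1000 = 3520 + (-1020) = 2500 ft.
ISA temperature at 2500 ft = 15 − 2 × (2500/1000) = 10°C.
ISA deviation = -24 − 10 = -34°C.
Density altitude = 2500 + 120 × (-34) = -1580 ft.

-1580 ft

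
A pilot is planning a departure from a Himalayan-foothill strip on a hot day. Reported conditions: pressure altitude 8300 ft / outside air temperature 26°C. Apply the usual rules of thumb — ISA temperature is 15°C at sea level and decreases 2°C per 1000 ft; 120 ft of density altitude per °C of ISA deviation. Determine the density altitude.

11612 ft

ISA temperature at 8300 ft = 15 − 2 × (8300/1000) = -1.6°C.
ISA deviation = 26 − (-1.6) = +27.6°C.
Density altitude = 8300 + 120 × (27.6) = 8300 + (+3312) = 11612 ft.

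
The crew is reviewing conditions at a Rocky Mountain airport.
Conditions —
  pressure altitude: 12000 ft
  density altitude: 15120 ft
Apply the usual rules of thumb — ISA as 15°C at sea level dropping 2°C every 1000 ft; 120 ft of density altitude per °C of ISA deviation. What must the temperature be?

17°C

Density altitude − pressure altitude = 15120 − 12000 = +3120 ft.
At 120 ft/°C that is an ISA deviation of 3120/120 = +26°C.
ISA temperature at 12000 ft = 15 − 2 × (12000/1000) = -9°C.
OAT = ISA + deviation = -9 + (+26) = 17°C.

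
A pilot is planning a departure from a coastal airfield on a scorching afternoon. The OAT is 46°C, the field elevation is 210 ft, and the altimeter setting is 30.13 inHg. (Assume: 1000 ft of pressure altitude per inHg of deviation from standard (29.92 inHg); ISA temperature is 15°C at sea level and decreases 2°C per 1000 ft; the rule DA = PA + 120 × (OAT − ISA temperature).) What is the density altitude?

3720 ft

Pressure altitude = 210 + (29.92 − 30.13) × 1000 = 210 + (-210) = 0 ft.
ISA temperature at 0 ft = 15 − 2 × (0/1000) = 15°C.
ISA deviation = 46 − 15 = +31°C.
Density altitude = 0 + 120 × (31) = 3720 ft.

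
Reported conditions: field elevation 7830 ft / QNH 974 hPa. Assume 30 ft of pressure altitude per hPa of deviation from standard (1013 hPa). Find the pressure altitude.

9000 ft

Pressure correction = (1013 − 974) × 30 = +1170 ft.
Pressure altitude = 7830 + (+1170) = 9000 ft.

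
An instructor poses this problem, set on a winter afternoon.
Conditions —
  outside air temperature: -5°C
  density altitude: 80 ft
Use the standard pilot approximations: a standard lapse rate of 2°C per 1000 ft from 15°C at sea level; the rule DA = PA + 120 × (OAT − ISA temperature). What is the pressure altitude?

DA = PA + 120 × (OAT − (15 − 2·PA/1000)) = PA + 120·OAT − 1800 + 0.24·PA = 1.24·PA + 120·OAT − 1800.
So 1.24·PA = 80 − 120 × (-5) + 1800 = 2480.
PA = 2480 / 1.24 = 2000 ft.

2000 ft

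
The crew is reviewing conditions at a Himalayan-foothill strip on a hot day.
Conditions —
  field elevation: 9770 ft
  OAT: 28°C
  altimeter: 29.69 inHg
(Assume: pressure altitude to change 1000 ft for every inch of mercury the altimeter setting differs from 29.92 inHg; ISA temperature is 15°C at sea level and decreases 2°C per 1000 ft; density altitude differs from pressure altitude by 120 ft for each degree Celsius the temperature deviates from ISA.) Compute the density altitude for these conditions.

13960 ft

Pressure altitude = 9770 + (29.92 − 29.69) × 1000 = 9770 + (+230) = 10000 ft.
ISA temperature at 10000 ft = 15 − 2 × (10000/1000) = -5°C.
ISA deviation = 28 − (-5) = +33°C.
Density altitude = 10000 + 120 × (33) = 13960 ft.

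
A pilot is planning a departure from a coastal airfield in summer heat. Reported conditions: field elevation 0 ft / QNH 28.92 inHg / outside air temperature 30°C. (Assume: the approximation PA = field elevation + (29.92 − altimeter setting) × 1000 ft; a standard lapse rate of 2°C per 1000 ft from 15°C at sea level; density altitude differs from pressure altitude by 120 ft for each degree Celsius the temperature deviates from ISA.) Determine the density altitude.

Pressure altitude = 0 + (29.92 − 28.92) × 1000 = 0 + (+1000) = 1000 ft.
ISA temperature at 1000 ft = 15 − 2 × (1000/1000) = 13°C.
ISA deviation = 30 − 13 = +17°C.
Density altitude = 1000 + 120 × (17) = 3040 ft.

3040 ft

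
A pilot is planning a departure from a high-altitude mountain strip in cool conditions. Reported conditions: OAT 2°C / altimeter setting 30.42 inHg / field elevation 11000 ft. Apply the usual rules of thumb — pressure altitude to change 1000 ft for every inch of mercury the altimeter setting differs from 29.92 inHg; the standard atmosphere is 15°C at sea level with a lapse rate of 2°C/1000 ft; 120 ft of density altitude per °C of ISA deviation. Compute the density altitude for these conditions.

Pressure altitude = 11000 + (29.92 − 30.42) × 1000 = 11000 + (-500) = 10500 ft.
ISA temperature at 10500 ft = 15 − 2 × (10500/1000) = -6°C.
ISA deviation = 2 − (-6) = +8°C.
Density altitude = 10500 + 120 × (8) = 11460 ft.

11460 ft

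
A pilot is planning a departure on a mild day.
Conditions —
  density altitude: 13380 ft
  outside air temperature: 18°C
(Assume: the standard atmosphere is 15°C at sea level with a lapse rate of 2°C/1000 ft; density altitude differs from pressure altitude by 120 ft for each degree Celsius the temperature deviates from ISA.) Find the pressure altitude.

10500 ft

DA = PA + 120 × (OAT − (15 − 2·PA/1000)) = PA + 120·OAT − 1800 + 0.24·PA = 1.24·PA + 120·OAT − 1800.
So 1.24·PA = 13380 − 120 × 18 + 1800 = 13020.
PA = 13020 / 1.24 = 10500 ft.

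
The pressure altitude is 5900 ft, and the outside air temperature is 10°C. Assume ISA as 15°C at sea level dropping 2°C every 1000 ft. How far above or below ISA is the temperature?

ISA+6.8°C

ISA temperature at 5900 ft = 15 − 2 × (5900/1000) = 3.2°C.
Deviation = OAT − ISA = 10 − 3.2 = +6.8°C.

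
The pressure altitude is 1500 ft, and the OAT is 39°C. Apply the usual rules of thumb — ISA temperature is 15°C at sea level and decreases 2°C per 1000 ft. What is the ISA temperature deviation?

ISA temperature at 1500 ft = 15 − 2 × (1500/1000) = 12°C.
Deviation = OAT − ISA = 39 − 12 = +27°C.

ISA+27°C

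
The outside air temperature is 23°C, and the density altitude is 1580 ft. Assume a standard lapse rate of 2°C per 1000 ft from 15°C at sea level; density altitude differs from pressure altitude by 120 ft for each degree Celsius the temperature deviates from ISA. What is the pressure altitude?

DA = PA + 120 × (OAT − (15 − 2·PA/1000)) = PA + 120·OAT − 1800 + 0.24·PA = 1.24·PA + 120·OAT − 1800.
So 1.24·PA = 1580 − 120 × 23 + 1800 = 620.
PA = 620 / 1.24 = 500 ft.

500 ft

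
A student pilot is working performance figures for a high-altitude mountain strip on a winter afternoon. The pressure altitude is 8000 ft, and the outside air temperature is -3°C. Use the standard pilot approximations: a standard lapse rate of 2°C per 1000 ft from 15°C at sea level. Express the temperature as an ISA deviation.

ISA temperature at 8000 ft = 15 − 2 × (8000/1000) = -1°C.
Deviation = OAT − ISA = -3 − (-1) = -2°C.

ISA-2°C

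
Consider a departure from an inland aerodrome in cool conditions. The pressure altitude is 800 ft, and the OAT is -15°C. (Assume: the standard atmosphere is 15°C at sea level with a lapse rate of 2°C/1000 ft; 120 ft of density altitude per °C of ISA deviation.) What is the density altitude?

ISA temperature at 800 ft = 15 − 2 × (800/1000) = 13.4°C.
ISA deviation = -15 − 13.4 = -28.4°C.
Density altitude = 800 + 120 × (-28.4) = 800 + (-3408) = -2608 ft.

-2608 ft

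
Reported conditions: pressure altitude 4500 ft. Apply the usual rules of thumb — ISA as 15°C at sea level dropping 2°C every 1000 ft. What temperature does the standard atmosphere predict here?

6°C

ISA temperature = 15 − 2 × (4500/1000) = 15 − 9 = 6°C.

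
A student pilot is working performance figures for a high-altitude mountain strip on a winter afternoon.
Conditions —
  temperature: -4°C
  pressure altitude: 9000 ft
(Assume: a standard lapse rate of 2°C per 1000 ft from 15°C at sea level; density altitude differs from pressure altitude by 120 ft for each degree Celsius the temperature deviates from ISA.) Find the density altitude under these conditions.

8880 ft

ISA temperature at 9000 ft = 15 − 2 × (9000/1000) = -3°C.
ISA deviation = -4 − (-3) = -1°C.
Density altitude = 9000 + 120 × (-1) = 9000 + (-120) = 8880 ft.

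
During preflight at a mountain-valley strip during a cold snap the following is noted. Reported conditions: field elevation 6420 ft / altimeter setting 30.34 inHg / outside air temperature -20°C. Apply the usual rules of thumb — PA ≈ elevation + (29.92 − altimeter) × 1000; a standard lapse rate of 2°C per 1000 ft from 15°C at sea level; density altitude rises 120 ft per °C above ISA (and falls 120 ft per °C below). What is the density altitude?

3240 ft

Pressure altitude = 6420 + (29.92 − 30.34) × 1000 = 6420 + (-420) = 6000 ft.
ISA temperature at 6000 ft = 15 − 2 × (6000/1000) = 3°C.
ISA deviation = -20 − 3 = -23°C.
Density altitude = 6000 + 120 × (-23) = 3240 ft.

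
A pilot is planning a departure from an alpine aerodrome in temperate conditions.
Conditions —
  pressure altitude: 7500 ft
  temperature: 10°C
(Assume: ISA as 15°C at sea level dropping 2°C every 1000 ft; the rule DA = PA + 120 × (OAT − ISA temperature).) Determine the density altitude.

8700 ft

ISA temperature at 7500 ft = 15 − 2 × (7500/1000) = 0°C.
ISA deviation = 10 − 0 = +10°C.
Density altitude = 7500 + 120 × (10) = 7500 + (+1200) = 8700 ft.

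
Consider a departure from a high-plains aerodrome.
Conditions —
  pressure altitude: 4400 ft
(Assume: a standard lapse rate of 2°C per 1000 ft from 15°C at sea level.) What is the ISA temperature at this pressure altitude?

6.2°C

ISA temperature = 15 − 2 × (4400/1000) = 15 − 8.8 = 6.2°C.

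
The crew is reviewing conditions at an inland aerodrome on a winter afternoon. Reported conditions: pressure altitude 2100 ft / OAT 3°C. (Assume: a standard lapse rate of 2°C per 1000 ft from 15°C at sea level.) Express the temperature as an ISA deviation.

ISA-7.8°C

ISA temperature at 2100 ft = 15 − 2 × (2100/1000) = 10.8°C.
Deviation = OAT − ISA = 3 − 10.8 = -7.8°C.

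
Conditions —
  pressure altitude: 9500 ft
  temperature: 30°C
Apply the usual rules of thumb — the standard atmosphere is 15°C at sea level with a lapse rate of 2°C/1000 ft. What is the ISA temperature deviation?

ISA+34°C

ISA temperature at 9500 ft = 15 − 2 × (9500/1000) = -4°C.
Deviation = OAT − ISA = 30 − (-4) = +34°C.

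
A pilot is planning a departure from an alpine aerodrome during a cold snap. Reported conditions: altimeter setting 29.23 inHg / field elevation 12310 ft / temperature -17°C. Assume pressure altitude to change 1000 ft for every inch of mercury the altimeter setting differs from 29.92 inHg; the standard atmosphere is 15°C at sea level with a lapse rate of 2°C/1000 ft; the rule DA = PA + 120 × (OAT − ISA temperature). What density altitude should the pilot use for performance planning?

12280 ft

Pressure altitude = 12310 + (29.92 − 29.23) × 1000 = 12310 + (+690) = 13000 ft.
ISA temperature at 13000 ft = 15 − 2 × (13000/1000) = -11°C.
ISA deviation = -17 − (-11) = -6°C.
Density altitude = 13000 + 120 × (-6) = 12280 ft.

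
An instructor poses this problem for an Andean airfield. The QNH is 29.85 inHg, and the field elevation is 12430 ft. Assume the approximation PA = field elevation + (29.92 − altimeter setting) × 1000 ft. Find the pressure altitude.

12500 ft

Pressure correction = (29.92 − 29.85) × 1000 = +70 ft.
Pressure altitude = 12430 + (+70) = 12500 ft.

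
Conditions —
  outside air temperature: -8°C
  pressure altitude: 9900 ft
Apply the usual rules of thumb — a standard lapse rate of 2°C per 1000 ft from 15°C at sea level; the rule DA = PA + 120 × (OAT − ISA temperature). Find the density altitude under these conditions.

9516 ft

ISA temperature at 9900 ft = 15 − 2 × (9900/1000) = -4.8°C.
ISA deviation = -8 − (-4.8) = -3.2°C.
Density altitude = 9900 + 120 × (-3.2) = 9900 + (-384) = 9516 ft.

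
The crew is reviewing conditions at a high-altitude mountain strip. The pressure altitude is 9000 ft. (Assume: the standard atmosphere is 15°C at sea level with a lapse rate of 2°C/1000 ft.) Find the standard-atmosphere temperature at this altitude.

ISA temperature = 15 − 2 × (9000/1000) = 15 − 18 = -3°C.

-3°C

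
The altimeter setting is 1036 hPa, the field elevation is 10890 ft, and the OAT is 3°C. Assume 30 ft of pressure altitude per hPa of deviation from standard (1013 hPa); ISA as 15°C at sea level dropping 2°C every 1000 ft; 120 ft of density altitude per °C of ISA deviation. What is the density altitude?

11208 ft

Pressure altitude = 10890 + (1013 − 1036) × 30 = 10890 + (-690) = 10200 ft.
ISA temperature at 10200 ft = 15 − 2 × (10200/1000) = -5.4°C.
ISA deviation = 3 − (-5.4) = +8.4°C.
Density altitude = 10200 + 120 × (8.4) = 11208 ft.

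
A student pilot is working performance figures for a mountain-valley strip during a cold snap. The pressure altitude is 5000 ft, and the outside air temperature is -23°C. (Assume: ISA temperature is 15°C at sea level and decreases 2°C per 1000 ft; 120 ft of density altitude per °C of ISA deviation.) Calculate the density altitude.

1640 ft

ISA temperature at 5000 ft = 15 − 2 × (5000/1000) = 5°C.
ISA deviation = -23 − 5 = -28°C.
Density altitude = 5000 + 120 × (-28) = 5000 + (-3360) = 1640 ft.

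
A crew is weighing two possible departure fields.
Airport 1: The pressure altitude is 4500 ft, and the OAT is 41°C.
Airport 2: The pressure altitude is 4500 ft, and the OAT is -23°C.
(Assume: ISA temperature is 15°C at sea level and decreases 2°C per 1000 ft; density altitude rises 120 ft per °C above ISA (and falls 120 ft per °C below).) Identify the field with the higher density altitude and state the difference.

Airport 1 by 7680 ft

Airport 1: ISA temp = 6°C, deviation +35°C, DA = 4500 + 120 × 35 = 8700 ft.
Airport 2: ISA temp = 6°C, deviation -29°C, DA = 4500 + 120 × (-29) = 1020 ft.
Airport 1 is higher by 8700 − 1020 = 7680 ft.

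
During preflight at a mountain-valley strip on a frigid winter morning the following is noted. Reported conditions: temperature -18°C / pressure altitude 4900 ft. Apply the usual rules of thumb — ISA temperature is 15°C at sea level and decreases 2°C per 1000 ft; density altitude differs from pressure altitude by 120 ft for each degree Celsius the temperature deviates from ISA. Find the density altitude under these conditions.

2116 ft

ISA temperature at 4900 ft = 15 − 2 × (4900/1000) = 5.2°C.
ISA deviation = -18 − 5.2 = -23.2°C.
Density altitude = 4900 + 120 × (-23.2) = 4900 + (-2784) = 2116 ft.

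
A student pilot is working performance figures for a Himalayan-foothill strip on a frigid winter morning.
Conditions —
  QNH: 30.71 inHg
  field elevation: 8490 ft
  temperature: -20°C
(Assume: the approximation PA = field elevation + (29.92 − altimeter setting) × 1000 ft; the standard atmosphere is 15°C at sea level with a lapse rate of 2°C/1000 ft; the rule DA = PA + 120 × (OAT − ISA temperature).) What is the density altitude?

Pressure altitude = 8490 + (29.92 − 30.71) × 1000 = 8490 + (-790) = 7700 ft.
ISA temperature at 7700 ft = 15 − 2 × (7700/1000) = -0.4°C.
ISA deviation = -20 − (-0.4) = -19.6°C.
Density altitude = 7700 + 120 × (-19.6) = 5348 ft.

5348 ft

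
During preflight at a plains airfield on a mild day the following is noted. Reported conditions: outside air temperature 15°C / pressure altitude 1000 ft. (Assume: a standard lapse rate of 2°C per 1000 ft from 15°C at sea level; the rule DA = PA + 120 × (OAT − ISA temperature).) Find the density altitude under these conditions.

ISA temperature at 1000 ft = 15 − 2 × (1000/1000) = 13°C.
ISA deviation = 15 − 13 = +2°C.
Density altitude = 1000 + 120 × (2) = 1000 + (+240) = 1240 ft.

1240 ft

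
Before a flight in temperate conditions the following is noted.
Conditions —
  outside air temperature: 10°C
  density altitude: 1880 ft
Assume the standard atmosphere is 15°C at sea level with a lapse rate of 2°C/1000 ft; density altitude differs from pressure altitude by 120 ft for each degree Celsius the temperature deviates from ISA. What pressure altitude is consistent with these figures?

2000 ft

DA = PA + 120 × (OAT − (15 − 2·PA/1000)) = PA + 120·OAT − 1800 + 0.24·PA = 1.24·PA + 120·OAT − 1800.
So 1.24·PA = 1880 − 120 × 10 + 1800 = 2480.
PA = 2480 / 1.24 = 2000 ft.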